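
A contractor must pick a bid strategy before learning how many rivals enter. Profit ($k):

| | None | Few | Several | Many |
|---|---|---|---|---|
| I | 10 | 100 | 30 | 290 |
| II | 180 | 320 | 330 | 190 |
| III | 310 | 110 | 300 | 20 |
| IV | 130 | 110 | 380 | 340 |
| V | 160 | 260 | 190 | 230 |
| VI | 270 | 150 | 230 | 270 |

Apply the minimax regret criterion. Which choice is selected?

Column bests: None=310, Few=320, Several=380, Many=340.
I regrets: 300, 220, 350, 50 → max 350
II regrets: 130, 0, 50, 150 → max 150
III regrets: 0, 210, 80, 320 → max 320
IV regrets: 180, 210, 0, 0 → max 210
V regrets: 150, 60, 190, 110 → max 190
VI regrets: 40, 170, 150, 70 → max 170
Smallest max regret = 150 → II.

II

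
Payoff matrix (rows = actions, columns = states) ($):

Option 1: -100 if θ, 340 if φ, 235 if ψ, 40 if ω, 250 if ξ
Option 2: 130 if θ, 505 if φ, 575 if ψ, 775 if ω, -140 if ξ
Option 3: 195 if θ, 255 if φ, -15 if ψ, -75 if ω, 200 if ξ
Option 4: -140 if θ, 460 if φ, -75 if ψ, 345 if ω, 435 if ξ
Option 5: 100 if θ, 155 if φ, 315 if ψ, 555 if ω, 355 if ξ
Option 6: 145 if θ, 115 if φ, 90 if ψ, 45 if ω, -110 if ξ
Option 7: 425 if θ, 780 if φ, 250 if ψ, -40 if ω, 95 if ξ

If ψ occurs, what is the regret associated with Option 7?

325

Best payoff under ψ is 575.
Regret = 575 − 250 = 325.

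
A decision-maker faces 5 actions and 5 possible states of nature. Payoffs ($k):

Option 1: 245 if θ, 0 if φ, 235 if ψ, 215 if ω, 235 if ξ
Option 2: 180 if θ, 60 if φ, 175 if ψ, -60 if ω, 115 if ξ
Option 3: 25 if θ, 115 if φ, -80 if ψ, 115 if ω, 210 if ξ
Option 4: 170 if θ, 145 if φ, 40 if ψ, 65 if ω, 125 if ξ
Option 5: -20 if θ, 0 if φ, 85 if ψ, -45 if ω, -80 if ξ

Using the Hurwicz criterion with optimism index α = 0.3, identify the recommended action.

Option 4

Option 1: 0.3·245 + 0.7·0 = 73.5
Option 2: 0.3·180 + 0.7·(-60) = 12
Option 3: 0.3·210 + 0.7·(-80) = 7
Option 4: 0.3·170 + 0.7·40 = 79
Option 5: 0.3·85 + 0.7·(-80) = -30.5
Highest Hurwicz score = 79 → Option 4.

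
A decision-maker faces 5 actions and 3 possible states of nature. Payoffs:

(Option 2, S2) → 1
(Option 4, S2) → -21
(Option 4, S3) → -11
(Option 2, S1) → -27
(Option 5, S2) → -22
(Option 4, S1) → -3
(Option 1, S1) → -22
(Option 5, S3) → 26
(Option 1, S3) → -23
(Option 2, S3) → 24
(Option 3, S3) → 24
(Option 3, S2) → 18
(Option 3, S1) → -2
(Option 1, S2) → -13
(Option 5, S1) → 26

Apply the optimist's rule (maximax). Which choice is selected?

Option 5

Row maxima: Option 1=-13, Option 2=24, Option 3=24, Option 4=-3, Option 5=26
Best best-case = 26 → Option 5.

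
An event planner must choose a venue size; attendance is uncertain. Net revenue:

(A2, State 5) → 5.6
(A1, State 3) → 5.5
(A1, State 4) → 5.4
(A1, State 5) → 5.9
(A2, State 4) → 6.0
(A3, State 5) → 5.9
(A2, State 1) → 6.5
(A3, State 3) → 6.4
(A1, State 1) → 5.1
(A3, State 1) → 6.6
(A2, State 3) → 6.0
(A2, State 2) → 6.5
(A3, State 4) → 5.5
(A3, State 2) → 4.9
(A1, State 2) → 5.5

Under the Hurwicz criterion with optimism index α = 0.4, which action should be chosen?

A2

A1: 0.4·5.9 + 0.6·5.1 = 5.42
A2: 0.4·6.5 + 0.6·5.6 = 5.96
A3: 0.4·6.6 + 0.6·4.9 = 5.58
Highest Hurwicz score = 5.96 → A2.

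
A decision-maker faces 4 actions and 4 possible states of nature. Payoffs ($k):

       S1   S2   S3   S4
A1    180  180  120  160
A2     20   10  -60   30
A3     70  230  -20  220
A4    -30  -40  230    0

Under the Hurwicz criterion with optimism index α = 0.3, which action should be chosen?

A1

A1: 0.3·180 + 0.7·120 = 138
A2: 0.3·30 + 0.7·(-60) = -33
A3: 0.3·230 + 0.7·(-20) = 55
A4: 0.3·230 + 0.7·(-40) = 41
Highest Hurwicz score = 138 → A1.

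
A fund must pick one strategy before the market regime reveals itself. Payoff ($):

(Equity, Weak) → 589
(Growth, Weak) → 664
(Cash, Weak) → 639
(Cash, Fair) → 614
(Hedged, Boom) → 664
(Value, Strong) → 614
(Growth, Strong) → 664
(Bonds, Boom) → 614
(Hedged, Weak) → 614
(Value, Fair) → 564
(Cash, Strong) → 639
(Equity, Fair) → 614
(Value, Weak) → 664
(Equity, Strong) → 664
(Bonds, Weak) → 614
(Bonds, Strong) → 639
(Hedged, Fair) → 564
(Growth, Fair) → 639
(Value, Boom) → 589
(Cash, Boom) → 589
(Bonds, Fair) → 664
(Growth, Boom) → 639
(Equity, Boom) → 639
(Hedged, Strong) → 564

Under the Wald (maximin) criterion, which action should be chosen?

Row minima: Growth=639, Cash=589, Value=564, Equity=589, Hedged=564, Bonds=614
Best worst-case = 639 → Growth.

Growth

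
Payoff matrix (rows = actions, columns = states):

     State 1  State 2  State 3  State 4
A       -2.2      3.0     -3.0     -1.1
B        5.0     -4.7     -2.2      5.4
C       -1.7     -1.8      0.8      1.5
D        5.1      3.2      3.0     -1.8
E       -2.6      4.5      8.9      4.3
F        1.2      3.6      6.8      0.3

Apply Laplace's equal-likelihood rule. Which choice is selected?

Row averages: A=-0.825, B=0.875, C=-0.3, D=2.375, E=3.775, F=2.975
Highest average = 3.775 → E.

E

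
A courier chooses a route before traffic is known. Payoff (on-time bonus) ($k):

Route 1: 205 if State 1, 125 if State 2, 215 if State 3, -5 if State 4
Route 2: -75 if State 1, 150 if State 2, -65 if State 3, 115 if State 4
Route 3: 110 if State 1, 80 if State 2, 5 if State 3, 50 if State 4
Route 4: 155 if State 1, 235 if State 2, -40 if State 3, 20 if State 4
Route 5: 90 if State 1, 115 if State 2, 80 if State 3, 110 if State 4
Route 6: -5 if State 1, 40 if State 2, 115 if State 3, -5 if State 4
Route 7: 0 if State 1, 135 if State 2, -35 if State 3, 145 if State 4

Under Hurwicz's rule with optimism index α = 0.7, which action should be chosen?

Route 1: 0.7·215 + 0.3·(-5) = 149
Route 2: 0.7·150 + 0.3·(-75) = 82.5
Route 3: 0.7·110 + 0.3·5 = 78.5
Route 4: 0.7·235 + 0.3·(-40) = 152.5
Route 5: 0.7·115 + 0.3·80 = 104.5
Route 6: 0.7·115 + 0.3·(-5) = 79
Route 7: 0.7·145 + 0.3·(-35) = 91
Highest Hurwicz score = 152.5 → Route 4.

Route 4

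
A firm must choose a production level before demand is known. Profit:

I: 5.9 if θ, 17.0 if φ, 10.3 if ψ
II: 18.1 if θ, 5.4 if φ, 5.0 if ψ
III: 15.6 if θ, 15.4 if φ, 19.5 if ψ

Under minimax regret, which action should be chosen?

III

Column bests: θ=18.1, φ=17.0, ψ=19.5.
I regrets: 12.2, 0.0, 9.2 → max 12.2
II regrets: 0.0, 11.6, 14.5 → max 14.5
III regrets: 2.5, 1.6, 0.0 → max 2.5
Smallest max regret = 2.5 → III.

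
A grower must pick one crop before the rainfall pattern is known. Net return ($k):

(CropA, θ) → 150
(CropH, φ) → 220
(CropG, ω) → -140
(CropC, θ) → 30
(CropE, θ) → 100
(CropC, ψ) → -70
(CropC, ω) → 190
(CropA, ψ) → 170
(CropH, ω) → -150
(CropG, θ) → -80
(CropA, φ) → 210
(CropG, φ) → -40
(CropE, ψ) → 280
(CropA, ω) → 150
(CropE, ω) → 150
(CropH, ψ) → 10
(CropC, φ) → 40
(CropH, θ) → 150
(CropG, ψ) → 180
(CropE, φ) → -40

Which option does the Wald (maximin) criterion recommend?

CropA

Row minima: CropH=-150, CropE=-40, CropG=-140, CropA=150, CropC=-70
Best worst-case = 150 → CropA.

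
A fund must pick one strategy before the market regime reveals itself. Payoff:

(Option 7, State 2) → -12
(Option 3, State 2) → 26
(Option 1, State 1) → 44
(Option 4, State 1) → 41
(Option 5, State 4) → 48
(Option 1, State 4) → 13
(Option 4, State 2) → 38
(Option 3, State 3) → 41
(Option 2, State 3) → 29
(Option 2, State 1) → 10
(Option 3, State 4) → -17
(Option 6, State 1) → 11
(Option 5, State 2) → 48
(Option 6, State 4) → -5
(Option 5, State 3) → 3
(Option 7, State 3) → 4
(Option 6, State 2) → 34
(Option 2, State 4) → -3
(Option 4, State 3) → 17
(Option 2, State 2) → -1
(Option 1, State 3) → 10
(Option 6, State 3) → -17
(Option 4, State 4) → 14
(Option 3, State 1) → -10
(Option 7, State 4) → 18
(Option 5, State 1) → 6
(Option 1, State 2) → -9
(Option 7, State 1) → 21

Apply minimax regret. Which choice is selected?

Option 4

Column bests: State 1=44, State 2=48, State 3=41, State 4=48.
Option 1 regrets: 0, 57, 31, 35 → max 57
Option 2 regrets: 34, 49, 12, 51 → max 51
Option 3 regrets: 54, 22, 0, 65 → max 65
Option 4 regrets: 3, 10, 24, 34 → max 34
Option 5 regrets: 38, 0, 38, 0 → max 38
Option 6 regrets: 33, 14, 58, 53 → max 58
Option 7 regrets: 23, 60, 37, 30 → max 60
Smallest max regret = 34 → Option 4.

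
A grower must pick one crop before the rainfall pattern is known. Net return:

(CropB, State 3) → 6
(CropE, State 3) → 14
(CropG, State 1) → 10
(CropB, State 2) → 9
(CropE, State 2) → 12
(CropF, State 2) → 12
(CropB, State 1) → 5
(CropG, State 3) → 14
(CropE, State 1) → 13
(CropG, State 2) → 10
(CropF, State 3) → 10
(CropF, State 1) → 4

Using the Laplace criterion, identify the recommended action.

Row averages: CropB=20/3, CropF=26/3, CropE=13, CropG=34/3
Highest average = 13 → CropE.

CropE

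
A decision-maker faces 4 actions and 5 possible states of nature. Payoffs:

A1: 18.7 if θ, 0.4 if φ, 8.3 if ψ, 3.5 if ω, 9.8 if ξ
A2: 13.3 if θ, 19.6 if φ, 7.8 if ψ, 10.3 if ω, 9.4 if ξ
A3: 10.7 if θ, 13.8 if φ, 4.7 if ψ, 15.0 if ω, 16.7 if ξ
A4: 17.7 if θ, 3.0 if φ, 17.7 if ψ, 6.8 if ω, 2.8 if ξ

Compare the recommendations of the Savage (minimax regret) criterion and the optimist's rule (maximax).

minimax regret → A2; maximax → A2 (agree)

Column bests: θ=18.7, φ=19.6, ψ=17.7, ω=15.0, ξ=16.7.
A1 regrets: 0.0, 19.2, 9.4, 11.5, 6.9 → max 19.2
A2 regrets: 5.4, 0.0, 9.9, 4.7, 7.3 → max 9.9
A3 regrets: 8.0, 5.8, 13.0, 0.0, 0.0 → max 13.0
A4 regrets: 1.0, 16.6, 0.0, 8.2, 13.9 → max 16.6
Smallest max regret = 9.9 → A2.
Row maxima: A1=18.7, A2=19.6, A3=16.7, A4=17.7
Best best-case = 19.6 → A2.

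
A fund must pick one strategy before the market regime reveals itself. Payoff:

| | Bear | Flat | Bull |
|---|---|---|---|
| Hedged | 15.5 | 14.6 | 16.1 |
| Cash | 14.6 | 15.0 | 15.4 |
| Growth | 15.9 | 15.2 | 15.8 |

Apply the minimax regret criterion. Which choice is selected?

Growth

Column bests: Bear=15.9, Flat=15.2, Bull=16.1.
Hedged regrets: 0.4, 0.6, 0.0 → max 0.6
Cash regrets: 1.3, 0.2, 0.7 → max 1.3
Growth regrets: 0.0, 0.0, 0.3 → max 0.3
Smallest max regret = 0.3 → Growth.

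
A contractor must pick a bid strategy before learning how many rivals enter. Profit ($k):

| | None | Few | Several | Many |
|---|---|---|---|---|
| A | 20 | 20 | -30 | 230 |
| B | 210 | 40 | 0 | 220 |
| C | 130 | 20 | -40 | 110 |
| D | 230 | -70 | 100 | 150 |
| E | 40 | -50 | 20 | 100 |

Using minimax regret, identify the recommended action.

Column bests: None=230, Few=40, Several=100, Many=230.
A regrets: 210, 20, 130, 0 → max 210
B regrets: 20, 0, 100, 10 → max 100
C regrets: 100, 20, 140, 120 → max 140
D regrets: 0, 110, 0, 80 → max 110
E regrets: 190, 90, 80, 130 → max 190
Smallest max regret = 100 → B.

B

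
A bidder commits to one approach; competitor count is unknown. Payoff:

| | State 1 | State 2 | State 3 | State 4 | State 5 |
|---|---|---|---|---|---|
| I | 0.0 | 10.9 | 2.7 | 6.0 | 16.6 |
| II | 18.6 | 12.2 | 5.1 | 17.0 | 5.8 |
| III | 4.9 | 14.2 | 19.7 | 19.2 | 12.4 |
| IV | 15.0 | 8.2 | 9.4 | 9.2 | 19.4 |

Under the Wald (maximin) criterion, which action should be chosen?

IV

Row minima: I=0.0, II=5.1, III=4.9, IV=8.2
Best worst-case = 8.2 → IV.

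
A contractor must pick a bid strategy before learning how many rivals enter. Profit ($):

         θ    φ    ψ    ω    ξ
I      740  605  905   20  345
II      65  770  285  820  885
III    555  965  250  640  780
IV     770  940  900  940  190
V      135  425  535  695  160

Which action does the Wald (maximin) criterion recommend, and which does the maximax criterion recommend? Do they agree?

maximin → III; maximax → III (agree)

Row minima: I=20, II=65, III=250, IV=190, V=135
Best worst-case = 250 → III.
Row maxima: I=905, II=885, III=965, IV=940, V=695
Best best-case = 965 → III.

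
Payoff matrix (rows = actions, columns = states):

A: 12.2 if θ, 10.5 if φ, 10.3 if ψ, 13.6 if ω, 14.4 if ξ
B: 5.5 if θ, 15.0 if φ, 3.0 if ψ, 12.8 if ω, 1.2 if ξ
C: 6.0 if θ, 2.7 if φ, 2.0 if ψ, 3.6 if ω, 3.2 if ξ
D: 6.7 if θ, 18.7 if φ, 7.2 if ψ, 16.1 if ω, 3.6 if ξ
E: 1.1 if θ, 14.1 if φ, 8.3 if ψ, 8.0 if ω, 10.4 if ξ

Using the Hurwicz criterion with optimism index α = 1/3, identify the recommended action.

A: 1/3·14.4 + 2/3·10.3 = 35/3
B: 1/3·15.0 + 2/3·1.2 = 5.8
C: 1/3·6.0 + 2/3·2.0 = 10/3
D: 1/3·18.7 + 2/3·3.6 = 259/30
E: 1/3·14.1 + 2/3·1.1 = 163/30
Highest Hurwicz score = 35/3 → A.

A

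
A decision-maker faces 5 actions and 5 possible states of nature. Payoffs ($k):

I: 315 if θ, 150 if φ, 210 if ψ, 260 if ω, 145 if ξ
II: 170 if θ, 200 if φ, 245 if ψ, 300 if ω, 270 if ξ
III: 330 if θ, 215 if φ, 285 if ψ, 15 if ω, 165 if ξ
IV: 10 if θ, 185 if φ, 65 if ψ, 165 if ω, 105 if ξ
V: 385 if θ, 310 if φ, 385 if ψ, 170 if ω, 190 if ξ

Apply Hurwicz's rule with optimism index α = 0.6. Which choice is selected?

I: 0.6·315 + 0.4·145 = 247
II: 0.6·300 + 0.4·170 = 248
III: 0.6·330 + 0.4·15 = 204
IV: 0.6·185 + 0.4·10 = 115
V: 0.6·385 + 0.4·170 = 299
Highest Hurwicz score = 299 → V.

V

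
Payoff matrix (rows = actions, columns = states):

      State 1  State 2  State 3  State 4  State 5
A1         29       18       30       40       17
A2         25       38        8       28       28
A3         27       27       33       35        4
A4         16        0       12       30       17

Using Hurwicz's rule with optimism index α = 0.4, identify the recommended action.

A1: 0.4·40 + 0.6·17 = 26.2
A2: 0.4·38 + 0.6·8 = 20
A3: 0.4·35 + 0.6·4 = 16.4
A4: 0.4·30 + 0.6·0 = 12
Highest Hurwicz score = 26.2 → A1.

A1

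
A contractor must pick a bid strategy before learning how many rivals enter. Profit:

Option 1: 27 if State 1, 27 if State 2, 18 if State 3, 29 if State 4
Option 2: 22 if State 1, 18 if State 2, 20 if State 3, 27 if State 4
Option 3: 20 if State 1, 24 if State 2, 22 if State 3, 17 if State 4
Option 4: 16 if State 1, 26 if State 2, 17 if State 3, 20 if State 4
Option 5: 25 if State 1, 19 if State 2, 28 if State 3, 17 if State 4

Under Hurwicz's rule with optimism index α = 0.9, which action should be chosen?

Option 1: 0.9·29 + 0.1·18 = 27.9
Option 2: 0.9·27 + 0.1·18 = 26.1
Option 3: 0.9·24 + 0.1·17 = 23.3
Option 4: 0.9·26 + 0.1·16 = 25
Option 5: 0.9·28 + 0.1·17 = 26.9
Highest Hurwicz score = 27.9 → Option 1.

Option 1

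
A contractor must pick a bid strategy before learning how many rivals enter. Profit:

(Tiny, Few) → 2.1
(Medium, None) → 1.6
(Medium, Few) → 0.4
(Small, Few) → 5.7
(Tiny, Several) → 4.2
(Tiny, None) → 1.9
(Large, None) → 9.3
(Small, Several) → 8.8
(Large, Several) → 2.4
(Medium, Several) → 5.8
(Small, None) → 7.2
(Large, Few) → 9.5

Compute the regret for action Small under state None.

Best payoff under None is 9.3.
Regret = 9.3 − 7.2 = 2.1.

2.1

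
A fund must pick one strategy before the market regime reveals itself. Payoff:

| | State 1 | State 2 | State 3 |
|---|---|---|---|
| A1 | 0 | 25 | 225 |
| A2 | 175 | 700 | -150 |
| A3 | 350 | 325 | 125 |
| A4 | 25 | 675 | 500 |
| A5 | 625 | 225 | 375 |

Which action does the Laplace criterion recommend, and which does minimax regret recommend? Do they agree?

laplace → A5; minimax regret → A3 (disagree)

Row averages: A1=250/3, A2=725/3, A3=800/3, A4=400, A5=1225/3
Highest average = 1225/3 → A5.
Column bests: State 1=625, State 2=700, State 3=500.
A1 regrets: 625, 675, 275 → max 675
A2 regrets: 450, 0, 650 → max 650
A3 regrets: 275, 375, 375 → max 375
A4 regrets: 600, 25, 0 → max 600
A5 regrets: 0, 475, 125 → max 475
Smallest max regret = 375 → A3.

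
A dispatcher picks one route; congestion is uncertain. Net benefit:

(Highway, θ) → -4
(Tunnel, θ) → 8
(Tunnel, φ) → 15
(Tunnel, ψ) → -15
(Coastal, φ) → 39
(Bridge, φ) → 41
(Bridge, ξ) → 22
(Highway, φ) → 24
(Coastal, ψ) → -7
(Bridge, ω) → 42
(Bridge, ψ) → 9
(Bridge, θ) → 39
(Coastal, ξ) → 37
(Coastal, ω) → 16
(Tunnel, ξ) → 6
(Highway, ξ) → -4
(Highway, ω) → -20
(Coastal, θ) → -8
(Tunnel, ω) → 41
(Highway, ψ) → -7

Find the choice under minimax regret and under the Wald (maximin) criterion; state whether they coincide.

Column bests: θ=39, φ=41, ψ=9, ω=42, ξ=37.
Highway regrets: 43, 17, 16, 62, 41 → max 62
Coastal regrets: 47, 2, 16, 26, 0 → max 47
Tunnel regrets: 31, 26, 24, 1, 31 → max 31
Bridge regrets: 0, 0, 0, 0, 15 → max 15
Smallest max regret = 15 → Bridge.
Row minima: Highway=-20, Coastal=-8, Tunnel=-15, Bridge=9
Best worst-case = 9 → Bridge.

minimax regret → Bridge; maximin → Bridge (agree)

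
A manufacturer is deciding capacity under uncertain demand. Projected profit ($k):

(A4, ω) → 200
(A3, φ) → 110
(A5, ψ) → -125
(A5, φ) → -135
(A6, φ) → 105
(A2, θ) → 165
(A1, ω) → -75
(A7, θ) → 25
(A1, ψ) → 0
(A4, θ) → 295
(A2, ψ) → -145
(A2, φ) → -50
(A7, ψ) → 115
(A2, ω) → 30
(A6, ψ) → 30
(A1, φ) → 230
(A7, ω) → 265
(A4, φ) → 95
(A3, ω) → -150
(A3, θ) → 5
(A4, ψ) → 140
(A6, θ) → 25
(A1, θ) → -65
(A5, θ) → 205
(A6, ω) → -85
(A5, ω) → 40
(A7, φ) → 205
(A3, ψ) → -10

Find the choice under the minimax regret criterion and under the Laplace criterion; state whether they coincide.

minimax regret → A4; laplace → A4 (agree)

Column bests: θ=295, φ=230, ψ=140, ω=265.
A1 regrets: 360, 0, 140, 340 → max 360
A2 regrets: 130, 280, 285, 235 → max 285
A3 regrets: 290, 120, 150, 415 → max 415
A4 regrets: 0, 135, 0, 65 → max 135
A5 regrets: 90, 365, 265, 225 → max 365
A6 regrets: 270, 125, 110, 350 → max 350
A7 regrets: 270, 25, 25, 0 → max 270
Smallest max regret = 135 → A4.
Row averages: A1=22.5, A2=0, A3=-11.25, A4=182.5, A5=-3.75, A6=18.75, A7=152.5
Highest average = 182.5 → A4.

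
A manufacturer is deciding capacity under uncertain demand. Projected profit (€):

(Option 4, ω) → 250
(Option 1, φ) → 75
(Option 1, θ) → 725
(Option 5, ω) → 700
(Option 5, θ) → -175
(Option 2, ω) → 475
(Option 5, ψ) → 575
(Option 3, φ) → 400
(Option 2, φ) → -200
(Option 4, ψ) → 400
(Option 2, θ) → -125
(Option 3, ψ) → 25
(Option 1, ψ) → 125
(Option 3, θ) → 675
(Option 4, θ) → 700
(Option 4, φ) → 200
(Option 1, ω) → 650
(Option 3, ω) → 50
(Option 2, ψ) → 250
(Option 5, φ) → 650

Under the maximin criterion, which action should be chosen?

Row minima: Option 1=75, Option 2=-200, Option 3=25, Option 4=200, Option 5=-175
Best worst-case = 200 → Option 4.

Option 4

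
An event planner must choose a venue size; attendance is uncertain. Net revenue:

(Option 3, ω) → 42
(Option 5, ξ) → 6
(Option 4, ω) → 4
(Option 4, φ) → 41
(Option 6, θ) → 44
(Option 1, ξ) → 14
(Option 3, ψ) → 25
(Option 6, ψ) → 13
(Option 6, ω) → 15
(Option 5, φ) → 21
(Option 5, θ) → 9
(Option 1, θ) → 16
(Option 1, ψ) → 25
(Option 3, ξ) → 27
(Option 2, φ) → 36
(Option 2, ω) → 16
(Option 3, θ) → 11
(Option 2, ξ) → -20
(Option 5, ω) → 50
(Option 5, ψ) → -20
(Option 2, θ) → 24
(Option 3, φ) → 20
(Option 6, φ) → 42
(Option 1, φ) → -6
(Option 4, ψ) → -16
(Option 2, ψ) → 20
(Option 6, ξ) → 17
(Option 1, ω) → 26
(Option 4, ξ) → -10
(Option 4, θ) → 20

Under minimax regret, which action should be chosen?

Column bests: θ=44, φ=42, ψ=25, ω=50, ξ=27.
Option 1 regrets: 28, 48, 0, 24, 13 → max 48
Option 2 regrets: 20, 6, 5, 34, 47 → max 47
Option 3 regrets: 33, 22, 0, 8, 0 → max 33
Option 4 regrets: 24, 1, 41, 46, 37 → max 46
Option 5 regrets: 35, 21, 45, 0, 21 → max 45
Option 6 regrets: 0, 0, 12, 35, 10 → max 35
Smallest max regret = 33 → Option 3.

Option 3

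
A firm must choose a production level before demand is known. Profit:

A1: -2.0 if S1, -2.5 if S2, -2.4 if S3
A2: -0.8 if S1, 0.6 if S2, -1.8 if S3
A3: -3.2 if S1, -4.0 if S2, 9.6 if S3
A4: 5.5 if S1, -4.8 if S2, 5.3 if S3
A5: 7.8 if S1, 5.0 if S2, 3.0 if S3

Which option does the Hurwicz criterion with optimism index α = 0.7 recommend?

A1: 0.7·(-2.0) + 0.3·(-2.5) = -2.15
A2: 0.7·0.6 + 0.3·(-1.8) = -0.12
A3: 0.7·9.6 + 0.3·(-4.0) = 5.52
A4: 0.7·5.5 + 0.3·(-4.8) = 2.41
A5: 0.7·7.8 + 0.3·3.0 = 6.36
Highest Hurwicz score = 6.36 → A5.

A5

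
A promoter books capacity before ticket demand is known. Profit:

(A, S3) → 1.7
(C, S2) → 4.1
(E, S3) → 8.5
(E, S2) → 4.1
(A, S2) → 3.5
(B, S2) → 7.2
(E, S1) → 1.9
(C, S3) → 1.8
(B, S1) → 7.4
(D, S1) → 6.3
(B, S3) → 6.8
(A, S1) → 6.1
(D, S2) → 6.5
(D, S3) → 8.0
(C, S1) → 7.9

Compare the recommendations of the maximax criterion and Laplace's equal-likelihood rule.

Row maxima: A=6.1, B=7.4, C=7.9, D=8.0, E=8.5
Best best-case = 8.5 → E.
Row averages: A=113/30, B=107/15, C=4.6, D=104/15, E=29/6
Highest average = 107/15 → B.

maximax → E; laplace → B (disagree)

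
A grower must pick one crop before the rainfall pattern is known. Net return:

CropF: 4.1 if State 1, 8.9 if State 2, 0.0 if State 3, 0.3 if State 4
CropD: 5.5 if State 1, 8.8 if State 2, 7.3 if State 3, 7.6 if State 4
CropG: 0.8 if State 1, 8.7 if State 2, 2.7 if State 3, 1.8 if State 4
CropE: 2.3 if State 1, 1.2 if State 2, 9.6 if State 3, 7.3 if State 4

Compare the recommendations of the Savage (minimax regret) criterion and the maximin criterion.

Column bests: State 1=5.5, State 2=8.9, State 3=9.6, State 4=7.6.
CropF regrets: 1.4, 0.0, 9.6, 7.3 → max 9.6
CropD regrets: 0.0, 0.1, 2.3, 0.0 → max 2.3
CropG regrets: 4.7, 0.2, 6.9, 5.8 → max 6.9
CropE regrets: 3.2, 7.7, 0.0, 0.3 → max 7.7
Smallest max regret = 2.3 → CropD.
Row minima: CropF=0.0, CropD=5.5, CropG=0.8, CropE=1.2
Best worst-case = 5.5 → CropD.

minimax regret → CropD; maximin → CropD (agree)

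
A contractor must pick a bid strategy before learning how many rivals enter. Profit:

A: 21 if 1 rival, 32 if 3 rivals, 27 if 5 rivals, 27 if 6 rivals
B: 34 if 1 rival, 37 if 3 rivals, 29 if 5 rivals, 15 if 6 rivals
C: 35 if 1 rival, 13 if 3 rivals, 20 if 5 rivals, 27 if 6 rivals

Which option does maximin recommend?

Row minima: A=21, B=15, C=13
Best worst-case = 21 → A.

A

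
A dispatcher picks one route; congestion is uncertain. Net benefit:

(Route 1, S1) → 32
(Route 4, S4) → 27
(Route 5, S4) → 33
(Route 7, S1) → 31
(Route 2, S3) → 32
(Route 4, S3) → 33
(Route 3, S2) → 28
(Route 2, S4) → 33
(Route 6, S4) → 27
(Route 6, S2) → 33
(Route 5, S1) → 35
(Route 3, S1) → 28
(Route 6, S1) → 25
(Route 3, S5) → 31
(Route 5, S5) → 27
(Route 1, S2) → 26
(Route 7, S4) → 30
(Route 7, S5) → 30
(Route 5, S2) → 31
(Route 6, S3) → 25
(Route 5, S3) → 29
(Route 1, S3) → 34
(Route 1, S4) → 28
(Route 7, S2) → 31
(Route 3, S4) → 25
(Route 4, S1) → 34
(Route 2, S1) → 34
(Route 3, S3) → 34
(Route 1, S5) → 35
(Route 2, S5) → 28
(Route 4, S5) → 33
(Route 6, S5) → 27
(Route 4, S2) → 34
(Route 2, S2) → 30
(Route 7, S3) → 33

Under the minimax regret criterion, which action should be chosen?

Column bests: S1=35, S2=34, S3=34, S4=33, S5=35.
Route 1 regrets: 3, 8, 0, 5, 0 → max 8
Route 2 regrets: 1, 4, 2, 0, 7 → max 7
Route 3 regrets: 7, 6, 0, 8, 4 → max 8
Route 4 regrets: 1, 0, 1, 6, 2 → max 6
Route 5 regrets: 0, 3, 5, 0, 8 → max 8
Route 6 regrets: 10, 1, 9, 6, 8 → max 10
Route 7 regrets: 4, 3, 1, 3, 5 → max 5
Smallest max regret = 5 → Route 7.

Route 7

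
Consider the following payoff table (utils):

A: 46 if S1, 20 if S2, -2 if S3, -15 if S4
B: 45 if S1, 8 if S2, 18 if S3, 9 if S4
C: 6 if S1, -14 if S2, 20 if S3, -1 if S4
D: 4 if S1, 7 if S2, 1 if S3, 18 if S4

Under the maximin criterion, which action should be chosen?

Row minima: A=-15, B=8, C=-14, D=1
Best worst-case = 8 → B.

B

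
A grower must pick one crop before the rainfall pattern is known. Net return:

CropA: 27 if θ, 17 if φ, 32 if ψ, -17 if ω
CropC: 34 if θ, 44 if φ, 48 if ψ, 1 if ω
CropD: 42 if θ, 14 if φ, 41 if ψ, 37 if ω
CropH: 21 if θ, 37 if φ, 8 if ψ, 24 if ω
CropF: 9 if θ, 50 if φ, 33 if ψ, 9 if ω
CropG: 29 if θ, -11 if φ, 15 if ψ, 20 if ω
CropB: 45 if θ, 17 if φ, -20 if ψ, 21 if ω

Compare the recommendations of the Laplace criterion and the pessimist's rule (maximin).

Row averages: CropA=14.75, CropC=31.75, CropD=33.5, CropH=22.5, CropF=25.25, CropG=13.25, CropB=15.75
Highest average = 33.5 → CropD.
Row minima: CropA=-17, CropC=1, CropD=14, CropH=8, CropF=9, CropG=-11, CropB=-20
Best worst-case = 14 → CropD.

laplace → CropD; maximin → CropD (agree)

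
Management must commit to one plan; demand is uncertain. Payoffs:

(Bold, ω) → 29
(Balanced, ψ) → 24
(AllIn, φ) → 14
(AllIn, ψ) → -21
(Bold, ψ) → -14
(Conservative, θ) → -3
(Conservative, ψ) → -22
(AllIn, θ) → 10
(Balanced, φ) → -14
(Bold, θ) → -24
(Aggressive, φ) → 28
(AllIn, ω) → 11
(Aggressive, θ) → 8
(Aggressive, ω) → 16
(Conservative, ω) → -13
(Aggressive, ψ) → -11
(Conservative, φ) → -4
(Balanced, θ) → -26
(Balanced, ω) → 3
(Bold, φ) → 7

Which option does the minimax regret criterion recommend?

Aggressive

Column bests: θ=10, φ=28, ψ=24, ω=29.
Conservative regrets: 13, 32, 46, 42 → max 46
Balanced regrets: 36, 42, 0, 26 → max 42
Aggressive regrets: 2, 0, 35, 13 → max 35
Bold regrets: 34, 21, 38, 0 → max 38
AllIn regrets: 0, 14, 45, 18 → max 45
Smallest max regret = 35 → Aggressive.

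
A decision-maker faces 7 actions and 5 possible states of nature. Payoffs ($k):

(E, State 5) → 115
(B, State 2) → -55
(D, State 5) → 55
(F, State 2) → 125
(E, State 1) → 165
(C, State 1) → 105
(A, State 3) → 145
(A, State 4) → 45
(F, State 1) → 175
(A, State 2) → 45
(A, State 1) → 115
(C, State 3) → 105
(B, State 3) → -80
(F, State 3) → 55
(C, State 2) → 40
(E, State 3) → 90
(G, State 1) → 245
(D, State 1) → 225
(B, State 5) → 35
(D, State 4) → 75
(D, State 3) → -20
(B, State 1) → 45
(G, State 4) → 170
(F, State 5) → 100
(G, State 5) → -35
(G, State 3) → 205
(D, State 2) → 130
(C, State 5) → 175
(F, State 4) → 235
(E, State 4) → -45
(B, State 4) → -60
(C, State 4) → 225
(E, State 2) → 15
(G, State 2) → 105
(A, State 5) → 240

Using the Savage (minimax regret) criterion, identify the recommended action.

C

Column bests: State 1=245, State 2=130, State 3=205, State 4=235, State 5=240.
A regrets: 130, 85, 60, 190, 0 → max 190
B regrets: 200, 185, 285, 295, 205 → max 295
C regrets: 140, 90, 100, 10, 65 → max 140
D regrets: 20, 0, 225, 160, 185 → max 225
E regrets: 80, 115, 115, 280, 125 → max 280
F regrets: 70, 5, 150, 0, 140 → max 150
G regrets: 0, 25, 0, 65, 275 → max 275
Smallest max regret = 140 → C.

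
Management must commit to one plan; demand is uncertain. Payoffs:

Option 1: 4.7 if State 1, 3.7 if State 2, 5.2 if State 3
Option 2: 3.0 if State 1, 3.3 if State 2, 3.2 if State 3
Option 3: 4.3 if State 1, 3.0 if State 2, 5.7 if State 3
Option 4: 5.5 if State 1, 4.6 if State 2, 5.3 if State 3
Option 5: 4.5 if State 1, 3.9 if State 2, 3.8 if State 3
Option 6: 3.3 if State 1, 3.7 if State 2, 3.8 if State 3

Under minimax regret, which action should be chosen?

Column bests: State 1=5.5, State 2=4.6, State 3=5.7.
Option 1 regrets: 0.8, 0.9, 0.5 → max 0.9
Option 2 regrets: 2.5, 1.3, 2.5 → max 2.5
Option 3 regrets: 1.2, 1.6, 0.0 → max 1.6
Option 4 regrets: 0.0, 0.0, 0.4 → max 0.4
Option 5 regrets: 1.0, 0.7, 1.9 → max 1.9
Option 6 regrets: 2.2, 0.9, 1.9 → max 2.2
Smallest max regret = 0.4 → Option 4.

Option 4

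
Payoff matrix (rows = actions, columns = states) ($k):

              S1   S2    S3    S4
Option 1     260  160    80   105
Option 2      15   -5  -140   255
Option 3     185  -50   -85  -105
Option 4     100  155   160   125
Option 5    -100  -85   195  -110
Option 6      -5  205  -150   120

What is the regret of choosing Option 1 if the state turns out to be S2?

45

Best payoff under S2 is 205.
Regret = 205 − 160 = 45.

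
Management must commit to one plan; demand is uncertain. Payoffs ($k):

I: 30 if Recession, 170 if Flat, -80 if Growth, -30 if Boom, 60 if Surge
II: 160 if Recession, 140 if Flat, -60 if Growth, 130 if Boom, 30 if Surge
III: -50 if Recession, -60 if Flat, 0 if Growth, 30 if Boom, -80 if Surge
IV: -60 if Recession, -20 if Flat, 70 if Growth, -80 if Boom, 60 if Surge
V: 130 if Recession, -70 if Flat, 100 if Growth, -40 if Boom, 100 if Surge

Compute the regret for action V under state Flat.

240

Best payoff under Flat is 170.
Regret = 170 − (-70) = 240.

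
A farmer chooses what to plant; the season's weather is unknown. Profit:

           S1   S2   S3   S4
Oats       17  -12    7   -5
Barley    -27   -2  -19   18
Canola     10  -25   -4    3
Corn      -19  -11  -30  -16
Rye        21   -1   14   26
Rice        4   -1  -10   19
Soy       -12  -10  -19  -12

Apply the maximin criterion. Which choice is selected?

Rye

Row minima: Oats=-12, Barley=-27, Canola=-25, Corn=-30, Rye=-1, Rice=-10, Soy=-19
Best worst-case = -1 → Rye.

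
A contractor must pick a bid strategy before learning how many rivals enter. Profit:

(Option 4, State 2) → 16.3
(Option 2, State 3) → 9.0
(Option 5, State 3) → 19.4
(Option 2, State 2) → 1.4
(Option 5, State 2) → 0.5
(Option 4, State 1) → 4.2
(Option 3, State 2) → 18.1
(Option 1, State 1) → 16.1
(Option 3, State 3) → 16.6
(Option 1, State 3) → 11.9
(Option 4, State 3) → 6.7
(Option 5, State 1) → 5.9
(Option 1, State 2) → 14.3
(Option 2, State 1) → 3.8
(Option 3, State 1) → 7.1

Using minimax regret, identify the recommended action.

Option 1

Column bests: State 1=16.1, State 2=18.1, State 3=19.4.
Option 1 regrets: 0.0, 3.8, 7.5 → max 7.5
Option 2 regrets: 12.3, 16.7, 10.4 → max 16.7
Option 3 regrets: 9.0, 0.0, 2.8 → max 9.0
Option 4 regrets: 11.9, 1.8, 12.7 → max 12.7
Option 5 regrets: 10.2, 17.6, 0.0 → max 17.6
Smallest max regret = 7.5 → Option 1.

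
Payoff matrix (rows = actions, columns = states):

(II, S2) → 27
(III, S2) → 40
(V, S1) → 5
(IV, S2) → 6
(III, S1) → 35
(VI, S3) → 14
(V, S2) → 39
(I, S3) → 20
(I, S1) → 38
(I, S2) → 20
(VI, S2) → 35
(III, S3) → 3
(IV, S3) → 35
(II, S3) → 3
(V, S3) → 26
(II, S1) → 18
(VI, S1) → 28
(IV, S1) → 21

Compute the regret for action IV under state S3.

0

Best payoff under S3 is 35.
Regret = 35 − 35 = 0.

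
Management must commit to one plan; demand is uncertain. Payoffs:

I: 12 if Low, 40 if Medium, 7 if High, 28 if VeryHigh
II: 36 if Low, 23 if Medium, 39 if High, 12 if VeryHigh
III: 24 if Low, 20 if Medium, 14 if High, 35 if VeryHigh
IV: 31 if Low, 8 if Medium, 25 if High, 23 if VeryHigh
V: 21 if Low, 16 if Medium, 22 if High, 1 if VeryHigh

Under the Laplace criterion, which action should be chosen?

II

Row averages: I=21.75, II=27.5, III=23.25, IV=21.75, V=15
Highest average = 27.5 → II.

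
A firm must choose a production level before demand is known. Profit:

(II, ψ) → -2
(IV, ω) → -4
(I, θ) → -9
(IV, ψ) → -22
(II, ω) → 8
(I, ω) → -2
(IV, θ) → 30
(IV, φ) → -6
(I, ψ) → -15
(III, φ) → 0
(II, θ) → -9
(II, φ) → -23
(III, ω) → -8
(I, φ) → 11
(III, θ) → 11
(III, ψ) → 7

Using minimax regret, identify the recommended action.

Column bests: θ=30, φ=11, ψ=7, ω=8.
I regrets: 39, 0, 22, 10 → max 39
II regrets: 39, 34, 9, 0 → max 39
III regrets: 19, 11, 0, 16 → max 19
IV regrets: 0, 17, 29, 12 → max 29
Smallest max regret = 19 → III.

III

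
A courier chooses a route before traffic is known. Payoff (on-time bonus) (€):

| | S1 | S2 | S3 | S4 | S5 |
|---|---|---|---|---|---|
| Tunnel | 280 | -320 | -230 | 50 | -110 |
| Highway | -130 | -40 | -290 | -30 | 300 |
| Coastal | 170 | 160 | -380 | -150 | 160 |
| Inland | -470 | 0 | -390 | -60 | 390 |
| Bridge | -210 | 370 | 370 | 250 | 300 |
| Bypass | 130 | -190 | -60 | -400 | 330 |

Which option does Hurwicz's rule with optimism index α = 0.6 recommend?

Tunnel: 0.6·280 + 0.4·(-320) = 40
Highway: 0.6·300 + 0.4·(-290) = 64
Coastal: 0.6·170 + 0.4·(-380) = -50
Inland: 0.6·390 + 0.4·(-470) = 46
Bridge: 0.6·370 + 0.4·(-210) = 138
Bypass: 0.6·330 + 0.4·(-400) = 38
Highest Hurwicz score = 138 → Bridge.

Bridge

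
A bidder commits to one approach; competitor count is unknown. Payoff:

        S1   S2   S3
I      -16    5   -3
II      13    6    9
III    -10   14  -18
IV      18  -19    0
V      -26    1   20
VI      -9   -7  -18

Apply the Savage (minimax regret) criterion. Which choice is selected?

II

Column bests: S1=18, S2=14, S3=20.
I regrets: 34, 9, 23 → max 34
II regrets: 5, 8, 11 → max 11
III regrets: 28, 0, 38 → max 38
IV regrets: 0, 33, 20 → max 33
V regrets: 44, 13, 0 → max 44
VI regrets: 27, 21, 38 → max 38
Smallest max regret = 11 → II.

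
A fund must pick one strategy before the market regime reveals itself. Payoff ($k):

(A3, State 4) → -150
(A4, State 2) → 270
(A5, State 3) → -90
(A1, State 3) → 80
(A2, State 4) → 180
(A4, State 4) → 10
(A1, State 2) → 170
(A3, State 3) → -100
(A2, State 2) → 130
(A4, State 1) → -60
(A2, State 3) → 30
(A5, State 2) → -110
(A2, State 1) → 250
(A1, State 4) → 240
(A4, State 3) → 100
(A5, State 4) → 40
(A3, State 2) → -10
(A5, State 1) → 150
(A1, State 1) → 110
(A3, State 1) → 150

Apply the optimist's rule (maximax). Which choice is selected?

Row maxima: A1=240, A2=250, A3=150, A4=270, A5=150
Best best-case = 270 → A4.

A4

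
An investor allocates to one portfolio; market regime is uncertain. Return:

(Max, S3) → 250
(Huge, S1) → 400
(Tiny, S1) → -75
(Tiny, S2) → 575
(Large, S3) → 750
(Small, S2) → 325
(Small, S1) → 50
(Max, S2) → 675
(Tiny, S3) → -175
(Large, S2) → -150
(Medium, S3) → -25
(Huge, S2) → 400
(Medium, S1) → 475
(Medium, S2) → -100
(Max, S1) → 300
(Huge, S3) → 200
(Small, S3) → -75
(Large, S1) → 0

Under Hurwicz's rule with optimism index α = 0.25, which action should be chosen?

Max

Tiny: 0.25·575 + 0.75·(-175) = 12.5
Small: 0.25·325 + 0.75·(-75) = 25
Medium: 0.25·475 + 0.75·(-100) = 43.75
Large: 0.25·750 + 0.75·(-150) = 75
Huge: 0.25·400 + 0.75·200 = 250
Max: 0.25·675 + 0.75·250 = 356.25
Highest Hurwicz score = 356.25 → Max.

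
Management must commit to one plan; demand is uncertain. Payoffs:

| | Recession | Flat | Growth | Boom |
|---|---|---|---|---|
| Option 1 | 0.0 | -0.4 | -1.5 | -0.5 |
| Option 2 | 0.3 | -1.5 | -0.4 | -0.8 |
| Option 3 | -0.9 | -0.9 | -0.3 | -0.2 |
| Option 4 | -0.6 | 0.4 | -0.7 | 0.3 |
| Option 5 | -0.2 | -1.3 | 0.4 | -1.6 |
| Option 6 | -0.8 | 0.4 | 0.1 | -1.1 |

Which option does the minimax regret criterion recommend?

Column bests: Recession=0.3, Flat=0.4, Growth=0.4, Boom=0.3.
Option 1 regrets: 0.3, 0.8, 1.9, 0.8 → max 1.9
Option 2 regrets: 0.0, 1.9, 0.8, 1.1 → max 1.9
Option 3 regrets: 1.2, 1.3, 0.7, 0.5 → max 1.3
Option 4 regrets: 0.9, 0.0, 1.1, 0.0 → max 1.1
Option 5 regrets: 0.5, 1.7, 0.0, 1.9 → max 1.9
Option 6 regrets: 1.1, 0.0, 0.3, 1.4 → max 1.4
Smallest max regret = 1.1 → Option 4.

Option 4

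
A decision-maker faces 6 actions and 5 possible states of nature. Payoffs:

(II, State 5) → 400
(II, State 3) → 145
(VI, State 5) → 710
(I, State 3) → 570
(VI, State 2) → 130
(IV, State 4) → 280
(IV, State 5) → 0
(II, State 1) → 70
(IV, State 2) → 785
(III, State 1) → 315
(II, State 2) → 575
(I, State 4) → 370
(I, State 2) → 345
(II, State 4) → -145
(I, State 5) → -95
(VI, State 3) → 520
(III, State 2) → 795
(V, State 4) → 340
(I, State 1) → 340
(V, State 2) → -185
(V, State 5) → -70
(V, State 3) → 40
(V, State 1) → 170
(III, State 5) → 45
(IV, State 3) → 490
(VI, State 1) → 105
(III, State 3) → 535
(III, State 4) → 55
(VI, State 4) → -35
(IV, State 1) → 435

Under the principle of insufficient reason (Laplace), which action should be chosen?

Row averages: I=306, II=209, III=349, IV=398, V=59, VI=286
Highest average = 398 → IV.

IV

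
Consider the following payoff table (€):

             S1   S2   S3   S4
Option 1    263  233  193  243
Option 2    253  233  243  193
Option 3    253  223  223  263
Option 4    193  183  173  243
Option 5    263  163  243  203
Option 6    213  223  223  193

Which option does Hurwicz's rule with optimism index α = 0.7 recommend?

Option 3

Option 1: 0.7·263 + 0.3·193 = 242
Option 2: 0.7·253 + 0.3·193 = 235
Option 3: 0.7·263 + 0.3·223 = 251
Option 4: 0.7·243 + 0.3·173 = 222
Option 5: 0.7·263 + 0.3·163 = 233
Option 6: 0.7·223 + 0.3·193 = 214
Highest Hurwicz score = 251 → Option 3.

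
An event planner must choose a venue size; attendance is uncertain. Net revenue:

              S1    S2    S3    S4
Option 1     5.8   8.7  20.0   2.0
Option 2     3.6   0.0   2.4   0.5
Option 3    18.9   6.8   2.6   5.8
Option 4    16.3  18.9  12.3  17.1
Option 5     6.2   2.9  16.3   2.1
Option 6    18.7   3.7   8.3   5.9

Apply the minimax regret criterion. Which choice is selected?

Column bests: S1=18.9, S2=18.9, S3=20.0, S4=17.1.
Option 1 regrets: 13.1, 10.2, 0.0, 15.1 → max 15.1
Option 2 regrets: 15.3, 18.9, 17.6, 16.6 → max 18.9
Option 3 regrets: 0.0, 12.1, 17.4, 11.3 → max 17.4
Option 4 regrets: 2.6, 0.0, 7.7, 0.0 → max 7.7
Option 5 regrets: 12.7, 16.0, 3.7, 15.0 → max 16.0
Option 6 regrets: 0.2, 15.2, 11.7, 11.2 → max 15.2
Smallest max regret = 7.7 → Option 4.

Option 4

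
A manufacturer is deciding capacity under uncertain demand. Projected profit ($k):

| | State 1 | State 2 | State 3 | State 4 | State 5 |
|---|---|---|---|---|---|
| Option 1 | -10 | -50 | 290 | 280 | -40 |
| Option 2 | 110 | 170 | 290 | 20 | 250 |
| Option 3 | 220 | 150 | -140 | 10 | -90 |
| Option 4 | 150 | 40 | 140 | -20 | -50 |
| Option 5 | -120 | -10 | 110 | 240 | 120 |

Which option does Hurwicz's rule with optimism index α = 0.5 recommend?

Option 2

Option 1: 0.5·290 + 0.5·(-50) = 120
Option 2: 0.5·290 + 0.5·20 = 155
Option 3: 0.5·220 + 0.5·(-140) = 40
Option 4: 0.5·150 + 0.5·(-50) = 50
Option 5: 0.5·240 + 0.5·(-120) = 60
Highest Hurwicz score = 155 → Option 2.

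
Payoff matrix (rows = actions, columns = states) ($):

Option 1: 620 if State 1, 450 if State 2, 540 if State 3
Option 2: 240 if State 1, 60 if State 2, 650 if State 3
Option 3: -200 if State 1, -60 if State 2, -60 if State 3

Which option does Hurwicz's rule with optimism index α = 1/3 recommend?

Option 1

Option 1: 1/3·620 + 2/3·450 = 1520/3
Option 2: 1/3·650 + 2/3·60 = 770/3
Option 3: 1/3·(-60) + 2/3·(-200) = -460/3
Highest Hurwicz score = 1520/3 → Option 1.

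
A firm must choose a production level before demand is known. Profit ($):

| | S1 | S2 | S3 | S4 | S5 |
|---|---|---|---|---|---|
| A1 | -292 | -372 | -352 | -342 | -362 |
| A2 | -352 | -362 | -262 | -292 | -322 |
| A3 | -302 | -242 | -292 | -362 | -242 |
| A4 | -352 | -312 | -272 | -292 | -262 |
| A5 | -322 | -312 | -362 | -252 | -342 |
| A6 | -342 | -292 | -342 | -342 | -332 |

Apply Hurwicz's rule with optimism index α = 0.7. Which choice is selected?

A3

A1: 0.7·(-292) + 0.3·(-372) = -316
A2: 0.7·(-262) + 0.3·(-362) = -292
A3: 0.7·(-242) + 0.3·(-362) = -278
A4: 0.7·(-262) + 0.3·(-352) = -289
A5: 0.7·(-252) + 0.3·(-362) = -285
A6: 0.7·(-292) + 0.3·(-342) = -307
Highest Hurwicz score = -278 → A3.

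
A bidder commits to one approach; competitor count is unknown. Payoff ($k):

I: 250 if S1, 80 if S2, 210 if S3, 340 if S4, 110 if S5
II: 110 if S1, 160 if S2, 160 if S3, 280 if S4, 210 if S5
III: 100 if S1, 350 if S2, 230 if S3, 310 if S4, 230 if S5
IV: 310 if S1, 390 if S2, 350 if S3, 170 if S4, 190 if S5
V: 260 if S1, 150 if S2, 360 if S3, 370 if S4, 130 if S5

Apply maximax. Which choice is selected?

Row maxima: I=340, II=280, III=350, IV=390, V=370
Best best-case = 390 → IV.

IV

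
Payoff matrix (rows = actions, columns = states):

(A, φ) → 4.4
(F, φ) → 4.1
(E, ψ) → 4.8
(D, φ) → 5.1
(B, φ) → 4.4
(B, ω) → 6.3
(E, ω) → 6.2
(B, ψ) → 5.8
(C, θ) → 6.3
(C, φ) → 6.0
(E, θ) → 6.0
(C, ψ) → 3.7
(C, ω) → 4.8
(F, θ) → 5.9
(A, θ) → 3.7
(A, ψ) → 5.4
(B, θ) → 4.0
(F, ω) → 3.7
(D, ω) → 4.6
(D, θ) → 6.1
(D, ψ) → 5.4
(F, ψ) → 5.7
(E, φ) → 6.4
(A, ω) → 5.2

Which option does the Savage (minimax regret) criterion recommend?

Column bests: θ=6.3, φ=6.4, ψ=5.8, ω=6.3.
A regrets: 2.6, 2.0, 0.4, 1.1 → max 2.6
B regrets: 2.3, 2.0, 0.0, 0.0 → max 2.3
C regrets: 0.0, 0.4, 2.1, 1.5 → max 2.1
D regrets: 0.2, 1.3, 0.4, 1.7 → max 1.7
E regrets: 0.3, 0.0, 1.0, 0.1 → max 1.0
F regrets: 0.4, 2.3, 0.1, 2.6 → max 2.6
Smallest max regret = 1.0 → E.

E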